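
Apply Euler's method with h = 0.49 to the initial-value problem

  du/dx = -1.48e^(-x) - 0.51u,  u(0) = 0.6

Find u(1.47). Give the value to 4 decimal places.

-0.7602

Euler: u_{n+1} = u_n + h·f(x_n, u_n).
x=0.000000, u=0.600000: f=-1.786000 → u ← 0.600000 + 0.49·(-1.786000) = -0.275140
x=0.490000, u=-0.275140: f=-0.766366 → u ← -0.275140 + 0.49·(-0.766366) = -0.650659
x=0.980000, u=-0.650659: f=-0.223624 → u ← -0.650659 + 0.49·(-0.223624) = -0.760235
u(1.47) ≈ -0.7602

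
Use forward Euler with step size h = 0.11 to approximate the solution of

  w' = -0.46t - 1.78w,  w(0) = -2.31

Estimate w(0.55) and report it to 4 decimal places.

-0.8228

Euler: w_{n+1} = w_n + h·f(t_n, w_n).
t=0.000000, w=-2.310000: f=4.111800 → w ← -2.310000 + 0.11·4.111800 = -1.857702
t=0.110000, w=-1.857702: f=3.256110 → w ← -1.857702 + 0.11·3.256110 = -1.499530
t=0.220000, w=-1.499530: f=2.567963 → w ← -1.499530 + 0.11·2.567963 = -1.217054
t=0.330000, w=-1.217054: f=2.014556 → w ← -1.217054 + 0.11·2.014556 = -0.995453
t=0.440000, w=-0.995453: f=1.569506 → w ← -0.995453 + 0.11·1.569506 = -0.822807
w(0.55) ≈ -0.8228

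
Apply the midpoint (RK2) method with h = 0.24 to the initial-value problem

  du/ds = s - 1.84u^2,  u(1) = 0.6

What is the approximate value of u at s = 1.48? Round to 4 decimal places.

Midpoint: k1 = f(s_n, u_n); k2 = f(s_n + h/2, u_n + (h/2)·k1); u_{n+1} = u_n + h·k2.
s=1.000000, u=0.600000:
  k1 = f(1.000000, 0.600000) = 0.337600
  k2 = f(1.120000, 0.640512) = 0.365130
  u ← 0.600000 + 0.24·0.365130 = 0.687631
s=1.240000, u=0.687631:
  k1 = f(1.240000, 0.687631) = 0.369981
  k2 = f(1.360000, 0.732029) = 0.374006
  u ← 0.687631 + 0.24·0.374006 = 0.777393
u(1.48) ≈ 0.7774

0.7774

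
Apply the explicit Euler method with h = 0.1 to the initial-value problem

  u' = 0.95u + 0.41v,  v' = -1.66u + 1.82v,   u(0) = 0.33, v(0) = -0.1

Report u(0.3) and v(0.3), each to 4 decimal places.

Euler on (u,v): u_{n+1} = u_n + h·u', v_{n+1} = v_n + h·v'.
0.000000: (0.330000, -0.100000); f=(0.272500, -0.729800) → (0.357250, -0.172980)
0.100000: (0.357250, -0.172980); f=(0.268466, -0.907859) → (0.384097, -0.263766)
0.200000: (0.384097, -0.263766); f=(0.256748, -1.117654) → (0.409771, -0.375531)
(u(0.3), v(0.3)) ≈ (0.4098, -0.3755)

0.4098, -0.3755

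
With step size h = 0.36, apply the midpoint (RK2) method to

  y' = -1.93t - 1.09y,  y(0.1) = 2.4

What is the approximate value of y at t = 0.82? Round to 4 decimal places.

0.6190

Midpoint: k1 = f(t_n, y_n); k2 = f(t_n + h/2, y_n + (h/2)·k1); y_{n+1} = y_n + h·k2.
t=0.100000, y=2.400000:
  k1 = f(0.100000, 2.400000) = -2.809000
  k2 = f(0.280000, 1.894380) = -2.605274
  y ← 2.400000 + 0.36·(-2.605274) = 1.462101
t=0.460000, y=1.462101:
  k1 = f(0.460000, 1.462101) = -2.481490
  k2 = f(0.640000, 1.015433) = -2.342022
  y ← 1.462101 + 0.36·(-2.342022) = 0.618973
y(0.82) ≈ 0.6190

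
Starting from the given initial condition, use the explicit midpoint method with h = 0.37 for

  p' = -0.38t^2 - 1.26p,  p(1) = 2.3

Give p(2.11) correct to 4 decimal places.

-0.0587

Midpoint: k1 = f(t_n, p_n); k2 = f(t_n + h/2, p_n + (h/2)·k1); p_{n+1} = p_n + h·k2.
t=1.000000, p=2.300000:
  k1 = f(1.000000, 2.300000) = -3.278000
  k2 = f(1.185000, 1.693570) = -2.667504
  p ← 2.300000 + 0.37·(-2.667504) = 1.313024
t=1.370000, p=1.313024:
  k1 = f(1.370000, 1.313024) = -2.367632
  k2 = f(1.555000, 0.875012) = -2.021364
  p ← 1.313024 + 0.37·(-2.021364) = 0.565119
t=1.740000, p=0.565119:
  k1 = f(1.740000, 0.565119) = -1.862538
  k2 = f(1.925000, 0.220549) = -1.686030
  p ← 0.565119 + 0.37·(-1.686030) = -0.058712
p(2.11) ≈ -0.0587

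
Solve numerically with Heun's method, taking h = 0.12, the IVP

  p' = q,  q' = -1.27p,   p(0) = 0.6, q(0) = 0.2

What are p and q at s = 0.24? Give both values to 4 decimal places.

0.6257, 0.0115

Heun on (p,q): k1 = f(s_n, state_n); k2 = f(s_n + h, state_n + h·k1); state_{n+1} = state_n + (h/2)·(k1 + k2).
0.000000: (0.600000, 0.200000)
  k1 = (0.200000, -0.762000)
  predictor → (0.624000, 0.108560)
  k2 = (0.108560, -0.792480)
  → (0.618514, 0.106731)
0.120000: (0.618514, 0.106731)
  k1 = (0.106731, -0.785512)
  predictor → (0.631321, 0.012470)
  k2 = (0.012470, -0.801778)
  → (0.625666, 0.011494)
(p(0.24), q(0.24)) ≈ (0.6257, 0.0115)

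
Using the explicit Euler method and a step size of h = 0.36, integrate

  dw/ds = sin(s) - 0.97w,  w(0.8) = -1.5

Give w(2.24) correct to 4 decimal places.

0.5188

Euler: w_{n+1} = w_n + h·f(s_n, w_n).
s=0.800000, w=-1.500000: f=2.172356 → w ← -1.500000 + 0.36·2.172356 = -0.717952
s=1.160000, w=-0.717952: f=1.613216 → w ← -0.717952 + 0.36·1.613216 = -0.137194
s=1.520000, w=-0.137194: f=1.131788 → w ← -0.137194 + 0.36·1.131788 = 0.270250
s=1.880000, w=0.270250: f=0.690434 → w ← 0.270250 + 0.36·0.690434 = 0.518806
w(2.24) ≈ 0.5188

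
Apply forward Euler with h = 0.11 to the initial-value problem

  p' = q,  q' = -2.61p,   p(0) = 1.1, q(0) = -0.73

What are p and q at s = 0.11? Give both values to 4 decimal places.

Euler on (p,q): p_{n+1} = p_n + h·p', q_{n+1} = q_n + h·q'.
0.000000: (1.100000, -0.730000); f=(-0.730000, -2.871000) → (1.019700, -1.045810)
(p(0.11), q(0.11)) ≈ (1.0197, -1.0458)

1.0197, -1.0458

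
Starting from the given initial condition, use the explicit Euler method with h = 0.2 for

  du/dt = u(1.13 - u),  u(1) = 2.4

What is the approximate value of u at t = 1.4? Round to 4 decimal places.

1.5539

Euler: u_{n+1} = u_n + h·f(t_n, u_n).
t=1.000000, u=2.400000: f=-3.048000 → u ← 2.400000 + 0.2·(-3.048000) = 1.790400
t=1.200000, u=1.790400: f=-1.182380 → u ← 1.790400 + 0.2·(-1.182380) = 1.553924
u(1.4) ≈ 1.5539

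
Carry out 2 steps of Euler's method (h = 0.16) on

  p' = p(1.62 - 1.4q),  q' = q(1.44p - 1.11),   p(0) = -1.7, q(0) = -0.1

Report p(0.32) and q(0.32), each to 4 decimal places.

-2.7645, -0.0138

Euler on (p,q): p_{n+1} = p_n + h·p', q_{n+1} = q_n + h·q'.
0.000000: (-1.700000, -0.100000); f=(-2.992000, 0.355800) → (-2.178720, -0.043072)
0.160000: (-2.178720, -0.043072); f=(-3.660905, 0.182942) → (-2.764465, -0.013801)
(p(0.32), q(0.32)) ≈ (-2.7645, -0.0138)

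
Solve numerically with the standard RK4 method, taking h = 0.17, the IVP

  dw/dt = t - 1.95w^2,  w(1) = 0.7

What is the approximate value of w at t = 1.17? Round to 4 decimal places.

RK4: k1 = f(t_n, w_n); k2 = f(t_n + h/2, w_n + (h/2)·k1); k3 = f(t_n + h/2, w_n + (h/2)·k2); k4 = f(t_n + h, w_n + h·k3); w_{n+1} = w_n + (h/6)·(k1 + 2k2 + 2k3 + k4).
t=1.000000, w=0.700000:
  k1 = f(1.000000, 0.700000) = 0.044500
  k2 = f(1.085000, 0.703782) = 0.119146
  k3 = f(1.085000, 0.710127) = 0.101652
  k4 = f(1.170000, 0.717281) = 0.166741
  w ← 0.700000 + (0.17/6)·(k1 + 2k2 + 2k3 + k4) = 0.718497
w(1.17) ≈ 0.7185

0.7185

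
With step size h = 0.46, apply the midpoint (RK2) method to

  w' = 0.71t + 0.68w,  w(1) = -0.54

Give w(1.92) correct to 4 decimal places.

0.2418

Midpoint: k1 = f(t_n, w_n); k2 = f(t_n + h/2, w_n + (h/2)·k1); w_{n+1} = w_n + h·k2.
t=1.000000, w=-0.540000:
  k1 = f(1.000000, -0.540000) = 0.342800
  k2 = f(1.230000, -0.461156) = 0.559714
  w ← -0.540000 + 0.46·0.559714 = -0.282532
t=1.460000, w=-0.282532:
  k1 = f(1.460000, -0.282532) = 0.844479
  k2 = f(1.690000, -0.088302) = 1.139855
  w ← -0.282532 + 0.46·1.139855 = 0.241802
w(1.92) ≈ 0.2418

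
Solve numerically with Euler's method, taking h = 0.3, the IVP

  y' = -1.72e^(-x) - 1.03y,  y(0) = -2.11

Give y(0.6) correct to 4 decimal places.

-1.7463

Euler: y_{n+1} = y_n + h·f(x_n, y_n).
x=0.000000, y=-2.110000: f=0.453300 → y ← -2.110000 + 0.3·0.453300 = -1.974010
x=0.300000, y=-1.974010: f=0.759023 → y ← -1.974010 + 0.3·0.759023 = -1.746303
y(0.6) ≈ -1.7463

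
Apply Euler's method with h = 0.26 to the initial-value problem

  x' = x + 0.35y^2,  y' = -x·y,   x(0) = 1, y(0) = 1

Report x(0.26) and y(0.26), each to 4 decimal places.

Euler on (x,y): x_{n+1} = x_n + h·x', y_{n+1} = y_n + h·y'.
0.000000: (1.000000, 1.000000); f=(1.350000, -1.000000) → (1.351000, 0.740000)
(x(0.26), y(0.26)) ≈ (1.3510, 0.7400)

1.3510, 0.7400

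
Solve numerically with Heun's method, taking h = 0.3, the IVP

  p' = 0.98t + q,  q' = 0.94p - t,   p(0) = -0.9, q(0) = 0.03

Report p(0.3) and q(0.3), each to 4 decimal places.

-0.8850, -0.2675

Heun on (p,q): k1 = f(t_n, state_n); k2 = f(t_n + h, state_n + h·k1); state_{n+1} = state_n + (h/2)·(k1 + k2).
0.000000: (-0.900000, 0.030000)
  k1 = (0.030000, -0.846000)
  predictor → (-0.891000, -0.223800)
  k2 = (0.070200, -1.137540)
  → (-0.884970, -0.267531)
(p(0.3), q(0.3)) ≈ (-0.8850, -0.2675)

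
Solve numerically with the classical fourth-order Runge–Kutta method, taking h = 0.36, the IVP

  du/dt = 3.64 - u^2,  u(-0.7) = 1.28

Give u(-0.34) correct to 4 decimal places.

RK4: k1 = f(t_n, u_n); k2 = f(t_n + h/2, u_n + (h/2)·k1); k3 = f(t_n + h/2, u_n + (h/2)·k2); k4 = f(t_n + h, u_n + h·k3); u_{n+1} = u_n + (h/6)·(k1 + 2k2 + 2k3 + k4).
t=-0.700000, u=1.280000:
  k1 = f(-0.700000, 1.280000) = 2.001600
  k2 = f(-0.520000, 1.640288) = 0.949455
  k3 = f(-0.520000, 1.450902) = 1.534884
  k4 = f(-0.340000, 1.832558) = 0.281731
  u ← 1.280000 + (0.36/6)·(k1 + 2k2 + 2k3 + k4) = 1.715121
u(-0.34) ≈ 1.7151

1.7151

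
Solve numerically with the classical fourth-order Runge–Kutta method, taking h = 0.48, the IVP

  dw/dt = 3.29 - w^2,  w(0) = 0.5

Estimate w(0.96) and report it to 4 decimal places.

1.7168

RK4: k1 = f(t_n, w_n); k2 = f(t_n + h/2, w_n + (h/2)·k1); k3 = f(t_n + h/2, w_n + (h/2)·k2); k4 = f(t_n + h, w_n + h·k3); w_{n+1} = w_n + (h/6)·(k1 + 2k2 + 2k3 + k4).
t=0.000000, w=0.500000:
  k1 = f(0.000000, 0.500000) = 3.040000
  k2 = f(0.240000, 1.229600) = 1.778084
  k3 = f(0.240000, 0.926740) = 2.431153
  k4 = f(0.480000, 1.666953) = 0.511267
  w ← 0.500000 + (0.48/6)·(k1 + 2k2 + 2k3 + k4) = 1.457579
t=0.480000, w=1.457579:
  k1 = f(0.480000, 1.457579) = 1.165463
  k2 = f(0.720000, 1.737290) = 0.271822
  k3 = f(0.720000, 1.522817) = 0.971030
  k4 = f(0.960000, 1.923673) = -0.410519
  w ← 1.457579 + (0.48/6)·(k1 + 2k2 + 2k3 + k4) = 1.716831
w(0.96) ≈ 1.7168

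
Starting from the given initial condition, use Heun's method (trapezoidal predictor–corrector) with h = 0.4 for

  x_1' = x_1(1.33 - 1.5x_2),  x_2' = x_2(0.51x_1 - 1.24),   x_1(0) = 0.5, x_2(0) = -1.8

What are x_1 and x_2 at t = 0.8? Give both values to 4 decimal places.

5.1327, -1.3860

Heun on (x_1,x_2): k1 = f(t_n, state_n); k2 = f(t_n + h, state_n + h·k1); state_{n+1} = state_n + (h/2)·(k1 + k2).
0.000000: (0.500000, -1.800000)
  k1 = (2.015000, 1.773000)
  predictor → (1.306000, -1.090800)
  k2 = (3.873857, 0.626054)
  → (1.677771, -1.320189)
0.400000: (1.677771, -1.320189)
  k1 = (5.553900, 0.507397)
  predictor → (3.899331, -1.117230)
  k2 = (11.720788, -0.836425)
  → (5.132709, -1.385995)
(x_1(0.8), x_2(0.8)) ≈ (5.1327, -1.3860)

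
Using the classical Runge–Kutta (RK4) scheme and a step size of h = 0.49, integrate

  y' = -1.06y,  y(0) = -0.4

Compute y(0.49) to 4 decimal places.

RK4: k1 = f(x_n, y_n); k2 = f(x_n + h/2, y_n + (h/2)·k1); k3 = f(x_n + h/2, y_n + (h/2)·k2); k4 = f(x_n + h, y_n + h·k3); y_{n+1} = y_n + (h/6)·(k1 + 2k2 + 2k3 + k4).
x=0.000000, y=-0.400000:
  k1 = f(0.000000, -0.400000) = 0.424000
  k2 = f(0.245000, -0.296120) = 0.313887
  k3 = f(0.245000, -0.323098) = 0.342483
  k4 = f(0.490000, -0.232183) = 0.246114
  y ← -0.400000 + (0.49/6)·(k1 + 2k2 + 2k3 + k4) = -0.238067
y(0.49) ≈ -0.2381

-0.2381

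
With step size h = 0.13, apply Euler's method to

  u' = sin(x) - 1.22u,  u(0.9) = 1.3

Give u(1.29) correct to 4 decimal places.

1.0594

Euler: u_{n+1} = u_n + h·f(x_n, u_n).
x=0.900000, u=1.300000: f=-0.802673 → u ← 1.300000 + 0.13·(-0.802673) = 1.195652
x=1.030000, u=1.195652: f=-0.601397 → u ← 1.195652 + 0.13·(-0.601397) = 1.117471
x=1.160000, u=1.117471: f=-0.446511 → u ← 1.117471 + 0.13·(-0.446511) = 1.059424
u(1.29) ≈ 1.0594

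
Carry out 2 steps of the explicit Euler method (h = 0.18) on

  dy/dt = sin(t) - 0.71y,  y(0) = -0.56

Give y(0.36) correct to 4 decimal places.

Euler: y_{n+1} = y_n + h·f(t_n, y_n).
t=0.000000, y=-0.560000: f=0.397600 → y ← -0.560000 + 0.18·0.397600 = -0.488432
t=0.180000, y=-0.488432: f=0.525816 → y ← -0.488432 + 0.18·0.525816 = -0.393785
y(0.36) ≈ -0.3938

-0.3938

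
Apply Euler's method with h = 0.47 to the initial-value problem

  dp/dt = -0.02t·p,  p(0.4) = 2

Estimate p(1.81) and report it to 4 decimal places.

1.9513

Euler: p_{n+1} = p_n + h·f(t_n, p_n).
t=0.400000, p=2.000000: f=-0.016000 → p ← 2.000000 + 0.47·(-0.016000) = 1.992480
t=0.870000, p=1.992480: f=-0.034669 → p ← 1.992480 + 0.47·(-0.034669) = 1.976185
t=1.340000, p=1.976185: f=-0.052962 → p ← 1.976185 + 0.47·(-0.052962) = 1.951293
p(1.81) ≈ 1.9513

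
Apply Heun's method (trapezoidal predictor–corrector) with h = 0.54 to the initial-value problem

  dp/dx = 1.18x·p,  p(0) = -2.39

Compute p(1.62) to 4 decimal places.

-10.1435

Heun: k1 = f(x_n, p_n); k2 = f(x_n + h, p_n + h·k1); p_{n+1} = p_n + (h/2)·(k1 + k2).
x=0.000000, p=-2.390000:
  k1 = f(0.000000, -2.390000) = 0.000000
  k2 = f(0.540000, -2.390000) = -1.522908
  p ← -2.390000 + (0.54/2)·(0.000000 + (-1.522908)) = -2.801185
x=0.540000, p=-2.801185:
  k1 = f(0.540000, -2.801185) = -1.784915
  k2 = f(1.080000, -3.765039) = -4.798166
  p ← -2.801185 + (0.54/2)·(-1.784915 + (-4.798166)) = -4.578617
x=1.080000, p=-4.578617:
  k1 = f(1.080000, -4.578617) = -5.834990
  k2 = f(1.620000, -7.729512) = -14.775734
  p ← -4.578617 + (0.54/2)·(-5.834990 + (-14.775734)) = -10.143513
p(1.62) ≈ -10.1435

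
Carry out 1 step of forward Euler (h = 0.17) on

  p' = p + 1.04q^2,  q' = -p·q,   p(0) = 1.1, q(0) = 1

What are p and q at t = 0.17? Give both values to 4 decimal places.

Euler on (p,q): p_{n+1} = p_n + h·p', q_{n+1} = q_n + h·q'.
0.000000: (1.100000, 1.000000); f=(2.140000, -1.100000) → (1.463800, 0.813000)
(p(0.17), q(0.17)) ≈ (1.4638, 0.8130)

1.4638, 0.8130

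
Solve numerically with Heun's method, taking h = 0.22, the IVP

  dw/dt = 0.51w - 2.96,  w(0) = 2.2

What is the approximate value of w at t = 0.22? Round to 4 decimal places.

Heun: k1 = f(t_n, w_n); k2 = f(t_n + h, w_n + h·k1); w_{n+1} = w_n + (h/2)·(k1 + k2).
t=0.000000, w=2.200000:
  k1 = f(0.000000, 2.200000) = -1.838000
  k2 = f(0.220000, 1.795640) = -2.044224
  w ← 2.200000 + (0.22/2)·(-1.838000 + (-2.044224)) = 1.772955
w(0.22) ≈ 1.7730

1.7730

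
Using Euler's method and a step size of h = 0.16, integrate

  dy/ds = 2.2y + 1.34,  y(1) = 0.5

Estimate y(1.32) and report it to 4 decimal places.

1.4182

Euler: y_{n+1} = y_n + h·f(s_n, y_n).
s=1.000000, y=0.500000: f=2.440000 → y ← 0.500000 + 0.16·2.440000 = 0.890400
s=1.160000, y=0.890400: f=3.298880 → y ← 0.890400 + 0.16·3.298880 = 1.418221
y(1.32) ≈ 1.4182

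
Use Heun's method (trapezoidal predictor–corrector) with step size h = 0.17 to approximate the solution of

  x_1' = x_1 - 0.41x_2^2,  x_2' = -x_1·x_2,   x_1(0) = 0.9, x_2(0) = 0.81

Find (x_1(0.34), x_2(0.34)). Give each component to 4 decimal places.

1.1808, 0.5730

Heun on (x_1,x_2): k1 = f(t_n, state_n); k2 = f(t_n + h, state_n + h·k1); state_{n+1} = state_n + (h/2)·(k1 + k2).
0.000000: (0.900000, 0.810000)
  k1 = (0.630999, -0.729000)
  predictor → (1.007270, 0.686070)
  k2 = (0.814286, -0.691058)
  → (1.022849, 0.689295)
0.170000: (1.022849, 0.689295)
  k1 = (0.828047, -0.705045)
  predictor → (1.163617, 0.569437)
  k2 = (1.030671, -0.662607)
  → (1.180840, 0.573045)
(x_1(0.34), x_2(0.34)) ≈ (1.1808, 0.5730)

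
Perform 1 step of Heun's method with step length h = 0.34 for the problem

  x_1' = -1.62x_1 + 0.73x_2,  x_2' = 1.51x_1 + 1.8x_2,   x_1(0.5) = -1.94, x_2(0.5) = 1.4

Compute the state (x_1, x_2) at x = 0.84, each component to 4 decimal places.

Heun on (x_1,x_2): k1 = f(x_n, state_n); k2 = f(x_n + h, state_n + h·k1); state_{n+1} = state_n + (h/2)·(k1 + k2).
0.500000: (-1.940000, 1.400000)
  k1 = (4.164800, -0.409400)
  predictor → (-0.523968, 1.260804)
  k2 = (1.769215, 1.478256)
  → (-0.931217, 1.581705)
(x_1(0.84), x_2(0.84)) ≈ (-0.9312, 1.5817)

-0.9312, 1.5817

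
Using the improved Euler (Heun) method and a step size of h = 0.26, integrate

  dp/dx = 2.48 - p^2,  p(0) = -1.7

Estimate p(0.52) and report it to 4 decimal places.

-2.2340

Heun: k1 = f(x_n, p_n); k2 = f(x_n + h, p_n + h·k1); p_{n+1} = p_n + (h/2)·(k1 + k2).
x=0.000000, p=-1.700000:
  k1 = f(0.000000, -1.700000) = -0.410000
  k2 = f(0.260000, -1.806600) = -0.783804
  p ← -1.700000 + (0.26/2)·(-0.410000 + (-0.783804)) = -1.855194
x=0.260000, p=-1.855194:
  k1 = f(0.260000, -1.855194) = -0.961746
  k2 = f(0.520000, -2.105249) = -1.952071
  p ← -1.855194 + (0.26/2)·(-0.961746 + (-1.952071)) = -2.233991
p(0.52) ≈ -2.2340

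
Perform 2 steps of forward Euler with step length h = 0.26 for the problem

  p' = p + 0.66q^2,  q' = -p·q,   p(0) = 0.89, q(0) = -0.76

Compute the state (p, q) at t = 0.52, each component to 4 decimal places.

Euler on (p,q): p_{n+1} = p_n + h·p', q_{n+1} = q_n + h·q'.
0.000000: (0.890000, -0.760000); f=(1.271216, 0.676400) → (1.220516, -0.584136)
0.260000: (1.220516, -0.584136); f=(1.445718, 0.712947) → (1.596403, -0.398770)
(p(0.52), q(0.52)) ≈ (1.5964, -0.3988)

1.5964, -0.3988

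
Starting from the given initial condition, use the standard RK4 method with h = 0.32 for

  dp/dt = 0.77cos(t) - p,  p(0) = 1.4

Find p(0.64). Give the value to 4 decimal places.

RK4: k1 = f(t_n, p_n); k2 = f(t_n + h/2, p_n + (h/2)·k1); k3 = f(t_n + h/2, p_n + (h/2)·k2); k4 = f(t_n + h, p_n + h·k3); p_{n+1} = p_n + (h/6)·(k1 + 2k2 + 2k3 + k4).
t=0.000000, p=1.400000:
  k1 = f(0.000000, 1.400000) = -0.630000
  k2 = f(0.160000, 1.299200) = -0.539035
  k3 = f(0.160000, 1.313754) = -0.553589
  k4 = f(0.320000, 1.222851) = -0.491940
  p ← 1.400000 + (0.32/6)·(k1 + 2k2 + 2k3 + k4) = 1.223617
t=0.320000, p=1.223617:
  k1 = f(0.320000, 1.223617) = -0.492705
  k2 = f(0.480000, 1.144784) = -0.461798
  k3 = f(0.480000, 1.149729) = -0.466743
  k4 = f(0.640000, 1.074259) = -0.456645
  p ← 1.223617 + (0.32/6)·(k1 + 2k2 + 2k3 + k4) = 1.073940
p(0.64) ≈ 1.0739

1.0739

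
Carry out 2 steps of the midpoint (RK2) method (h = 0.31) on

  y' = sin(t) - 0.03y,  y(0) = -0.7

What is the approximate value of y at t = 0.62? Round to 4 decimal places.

-0.5011

Midpoint: k1 = f(t_n, y_n); k2 = f(t_n + h/2, y_n + (h/2)·k1); y_{n+1} = y_n + h·k2.
t=0.000000, y=-0.700000:
  k1 = f(0.000000, -0.700000) = 0.021000
  k2 = f(0.155000, -0.696745) = 0.175282
  y ← -0.700000 + 0.31·0.175282 = -0.645662
t=0.310000, y=-0.645662:
  k1 = f(0.310000, -0.645662) = 0.324429
  k2 = f(0.465000, -0.595376) = 0.466284
  y ← -0.645662 + 0.31·0.466284 = -0.501114
y(0.62) ≈ -0.5011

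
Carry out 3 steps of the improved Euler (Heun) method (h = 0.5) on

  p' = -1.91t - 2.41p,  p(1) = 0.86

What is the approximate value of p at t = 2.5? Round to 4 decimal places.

Heun: k1 = f(t_n, p_n); k2 = f(t_n + h, p_n + h·k1); p_{n+1} = p_n + (h/2)·(k1 + k2).
t=1.000000, p=0.860000:
  k1 = f(1.000000, 0.860000) = -3.982600
  k2 = f(1.500000, -1.131300) = -0.138567
  p ← 0.860000 + (0.5/2)·(-3.982600 + (-0.138567)) = -0.170292
t=1.500000, p=-0.170292:
  k1 = f(1.500000, -0.170292) = -2.454597
  k2 = f(2.000000, -1.397590) = -0.451808
  p ← -0.170292 + (0.5/2)·(-2.454597 + (-0.451808)) = -0.896893
t=2.000000, p=-0.896893:
  k1 = f(2.000000, -0.896893) = -1.658488
  k2 = f(2.500000, -1.726137) = -0.615010
  p ← -0.896893 + (0.5/2)·(-1.658488 + (-0.615010)) = -1.465267
p(2.5) ≈ -1.4653

-1.4653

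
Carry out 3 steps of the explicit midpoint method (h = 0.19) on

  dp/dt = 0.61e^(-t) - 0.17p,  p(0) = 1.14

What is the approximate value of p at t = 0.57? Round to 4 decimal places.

1.2855

Midpoint: k1 = f(t_n, p_n); k2 = f(t_n + h/2, p_n + (h/2)·k1); p_{n+1} = p_n + h·k2.
t=0.000000, p=1.140000:
  k1 = f(0.000000, 1.140000) = 0.416200
  k2 = f(0.095000, 1.179539) = 0.354196
  p ← 1.140000 + 0.19·0.354196 = 1.207297
t=0.190000, p=1.207297:
  k1 = f(0.190000, 1.207297) = 0.299205
  k2 = f(0.285000, 1.235722) = 0.248656
  p ← 1.207297 + 0.19·0.248656 = 1.254542
t=0.380000, p=1.254542:
  k1 = f(0.380000, 1.254542) = 0.203883
  k2 = f(0.475000, 1.273911) = 0.162785
  p ← 1.254542 + 0.19·0.162785 = 1.285471
p(0.57) ≈ 1.2855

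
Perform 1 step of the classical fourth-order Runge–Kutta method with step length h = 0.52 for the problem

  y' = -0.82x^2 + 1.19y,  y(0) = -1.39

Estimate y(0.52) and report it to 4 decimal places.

RK4: k1 = f(x_n, y_n); k2 = f(x_n + h/2, y_n + (h/2)·k1); k3 = f(x_n + h/2, y_n + (h/2)·k2); k4 = f(x_n + h, y_n + h·k3); y_{n+1} = y_n + (h/6)·(k1 + 2k2 + 2k3 + k4).
x=0.000000, y=-1.390000:
  k1 = f(0.000000, -1.390000) = -1.654100
  k2 = f(0.260000, -1.820066) = -2.221311
  k3 = f(0.260000, -1.967541) = -2.396805
  k4 = f(0.520000, -2.636339) = -3.358971
  y ← -1.390000 + (0.52/6)·(k1 + 2k2 + 2k3 + k4) = -2.624940
y(0.52) ≈ -2.6249

-2.6249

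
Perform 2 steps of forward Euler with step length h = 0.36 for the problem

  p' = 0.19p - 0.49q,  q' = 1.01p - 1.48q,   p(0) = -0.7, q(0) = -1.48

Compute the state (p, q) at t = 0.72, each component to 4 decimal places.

-0.3532, -0.6190

Euler on (p,q): p_{n+1} = p_n + h·p', q_{n+1} = q_n + h·q'.
0.000000: (-0.700000, -1.480000); f=(0.592200, 1.483400) → (-0.486808, -0.945976)
0.360000: (-0.486808, -0.945976); f=(0.371035, 0.908368) → (-0.353236, -0.618963)
(p(0.72), q(0.72)) ≈ (-0.3532, -0.6190)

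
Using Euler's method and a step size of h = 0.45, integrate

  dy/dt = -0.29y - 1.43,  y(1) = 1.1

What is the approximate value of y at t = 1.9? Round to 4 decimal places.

Euler: y_{n+1} = y_n + h·f(t_n, y_n).
t=1.000000, y=1.100000: f=-1.749000 → y ← 1.100000 + 0.45·(-1.749000) = 0.312950
t=1.450000, y=0.312950: f=-1.520755 → y ← 0.312950 + 0.45·(-1.520755) = -0.371390
y(1.9) ≈ -0.3714

-0.3714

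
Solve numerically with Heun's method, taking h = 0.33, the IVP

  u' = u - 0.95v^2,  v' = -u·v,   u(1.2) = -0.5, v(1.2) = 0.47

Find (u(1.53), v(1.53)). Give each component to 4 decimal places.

Heun on (u,v): k1 = f(t_n, state_n); k2 = f(t_n + h, state_n + h·k1); state_{n+1} = state_n + (h/2)·(k1 + k2).
1.200000: (-0.500000, 0.470000)
  k1 = (-0.709855, 0.235000)
  predictor → (-0.734252, 0.547550)
  k2 = (-1.019073, 0.402040)
  → (-0.785273, 0.575112)
(u(1.53), v(1.53)) ≈ (-0.7853, 0.5751)

-0.7853, 0.5751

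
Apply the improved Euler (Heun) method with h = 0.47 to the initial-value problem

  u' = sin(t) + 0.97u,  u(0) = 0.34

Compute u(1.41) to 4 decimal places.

2.5953

Heun: k1 = f(t_n, u_n); k2 = f(t_n + h, u_n + h·k1); u_{n+1} = u_n + (h/2)·(k1 + k2).
t=0.000000, u=0.340000:
  k1 = f(0.000000, 0.340000) = 0.329800
  k2 = f(0.470000, 0.495006) = 0.933042
  u ← 0.340000 + (0.47/2)·(0.329800 + 0.933042) = 0.636768
t=0.470000, u=0.636768:
  k1 = f(0.470000, 0.636768) = 1.070551
  k2 = f(0.940000, 1.139927) = 1.913287
  u ← 0.636768 + (0.47/2)·(1.070551 + 1.913287) = 1.337970
t=0.940000, u=1.337970:
  k1 = f(0.940000, 1.337970) = 2.105389
  k2 = f(1.410000, 2.327503) = 3.244778
  u ← 1.337970 + (0.47/2)·(2.105389 + 3.244778) = 2.595259
u(1.41) ≈ 2.5953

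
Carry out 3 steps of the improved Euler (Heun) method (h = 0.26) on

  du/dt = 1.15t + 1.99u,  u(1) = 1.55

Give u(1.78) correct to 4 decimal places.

Heun: k1 = f(t_n, u_n); k2 = f(t_n + h, u_n + h·k1); u_{n+1} = u_n + (h/2)·(k1 + k2).
t=1.000000, u=1.550000:
  k1 = f(1.000000, 1.550000) = 4.234500
  k2 = f(1.260000, 2.650970) = 6.724430
  u ← 1.550000 + (0.26/2)·(4.234500 + 6.724430) = 2.974661
t=1.260000, u=2.974661:
  k1 = f(1.260000, 2.974661) = 7.368575
  k2 = f(1.520000, 4.890491) = 11.480076
  u ← 2.974661 + (0.26/2)·(7.368575 + 11.480076) = 5.424986
t=1.520000, u=5.424986:
  k1 = f(1.520000, 5.424986) = 12.543721
  k2 = f(1.780000, 8.686353) = 19.332843
  u ← 5.424986 + (0.26/2)·(12.543721 + 19.332843) = 9.568939
u(1.78) ≈ 9.5689

9.5689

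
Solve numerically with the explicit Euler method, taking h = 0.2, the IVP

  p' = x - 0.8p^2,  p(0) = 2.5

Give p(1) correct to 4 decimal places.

Euler: p_{n+1} = p_n + h·f(x_n, p_n).
x=0.000000, p=2.500000: f=-5.000000 → p ← 2.500000 + 0.2·(-5.000000) = 1.500000
x=0.200000, p=1.500000: f=-1.600000 → p ← 1.500000 + 0.2·(-1.600000) = 1.180000
x=0.400000, p=1.180000: f=-0.713920 → p ← 1.180000 + 0.2·(-0.713920) = 1.037216
x=0.600000, p=1.037216: f=-0.260654 → p ← 1.037216 + 0.2·(-0.260654) = 0.985085
x=0.800000, p=0.985085: f=0.023686 → p ← 0.985085 + 0.2·0.023686 = 0.989822
p(1) ≈ 0.9898

0.9898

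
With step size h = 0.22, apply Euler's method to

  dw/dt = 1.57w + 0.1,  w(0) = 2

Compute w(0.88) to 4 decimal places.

6.6979

Euler: w_{n+1} = w_n + h·f(t_n, w_n).
t=0.000000, w=2.000000: f=3.240000 → w ← 2.000000 + 0.22·3.240000 = 2.712800
t=0.220000, w=2.712800: f=4.359096 → w ← 2.712800 + 0.22·4.359096 = 3.671801
t=0.440000, w=3.671801: f=5.864728 → w ← 3.671801 + 0.22·5.864728 = 4.962041
t=0.660000, w=4.962041: f=7.890405 → w ← 4.962041 + 0.22·7.890405 = 6.697930
w(0.88) ≈ 6.6979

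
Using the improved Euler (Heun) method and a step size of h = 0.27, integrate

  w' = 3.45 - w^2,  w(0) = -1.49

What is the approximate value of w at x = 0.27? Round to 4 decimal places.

Heun: k1 = f(x_n, w_n); k2 = f(x_n + h, w_n + h·k1); w_{n+1} = w_n + (h/2)·(k1 + k2).
x=0.000000, w=-1.490000:
  k1 = f(0.000000, -1.490000) = 1.229900
  k2 = f(0.270000, -1.157927) = 2.109205
  w ← -1.490000 + (0.27/2)·(1.229900 + 2.109205) = -1.039221
w(0.27) ≈ -1.0392

-1.0392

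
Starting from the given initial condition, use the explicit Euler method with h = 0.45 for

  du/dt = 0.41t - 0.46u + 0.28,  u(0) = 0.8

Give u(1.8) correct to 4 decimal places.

1.1173

Euler: u_{n+1} = u_n + h·f(t_n, u_n).
t=0.000000, u=0.800000: f=-0.088000 → u ← 0.800000 + 0.45·(-0.088000) = 0.760400
t=0.450000, u=0.760400: f=0.114716 → u ← 0.760400 + 0.45·0.114716 = 0.812022
t=0.900000, u=0.812022: f=0.275470 → u ← 0.812022 + 0.45·0.275470 = 0.935984
t=1.350000, u=0.935984: f=0.402948 → u ← 0.935984 + 0.45·0.402948 = 1.117310
u(1.8) ≈ 1.1173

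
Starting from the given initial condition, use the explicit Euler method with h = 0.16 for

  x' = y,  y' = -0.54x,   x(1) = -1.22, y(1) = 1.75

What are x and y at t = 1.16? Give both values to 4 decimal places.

-0.9400, 1.8554

Euler on (x,y): x_{n+1} = x_n + h·x', y_{n+1} = y_n + h·y'.
1.000000: (-1.220000, 1.750000); f=(1.750000, 0.658800) → (-0.940000, 1.855408)
(x(1.16), y(1.16)) ≈ (-0.9400, 1.8554)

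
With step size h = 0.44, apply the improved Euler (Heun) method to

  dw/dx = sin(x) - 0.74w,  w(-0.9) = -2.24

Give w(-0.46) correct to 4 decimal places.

Heun: k1 = f(x_n, w_n); k2 = f(x_n + h, w_n + h·k1); w_{n+1} = w_n + (h/2)·(k1 + k2).
x=-0.900000, w=-2.240000:
  k1 = f(-0.900000, -2.240000) = 0.874273
  k2 = f(-0.460000, -1.855320) = 0.928989
  w ← -2.240000 + (0.44/2)·(0.874273 + 0.928989) = -1.843282
w(-0.46) ≈ -1.8433

-1.8433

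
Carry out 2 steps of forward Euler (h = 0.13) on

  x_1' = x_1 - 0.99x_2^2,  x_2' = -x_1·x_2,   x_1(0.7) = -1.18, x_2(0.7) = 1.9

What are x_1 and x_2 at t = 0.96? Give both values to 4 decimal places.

-2.6498, 2.7037

Euler on (x_1,x_2): x_1_{n+1} = x_1_n + h·x_1', x_2_{n+1} = x_2_n + h·x_2'.
0.700000: (-1.180000, 1.900000); f=(-4.753900, 2.242000) → (-1.798007, 2.191460)
0.830000: (-1.798007, 2.191460); f=(-6.552479, 3.940260) → (-2.649829, 2.703694)
(x_1(0.96), x_2(0.96)) ≈ (-2.6498, 2.7037)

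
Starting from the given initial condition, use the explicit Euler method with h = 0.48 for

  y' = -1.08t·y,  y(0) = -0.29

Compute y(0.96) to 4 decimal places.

Euler: y_{n+1} = y_n + h·f(t_n, y_n).
t=0.000000, y=-0.290000: f=0.000000 → y ← -0.290000 + 0.48·0.000000 = -0.290000
t=0.480000, y=-0.290000: f=0.150336 → y ← -0.290000 + 0.48·0.150336 = -0.217839
y(0.96) ≈ -0.2178

-0.2178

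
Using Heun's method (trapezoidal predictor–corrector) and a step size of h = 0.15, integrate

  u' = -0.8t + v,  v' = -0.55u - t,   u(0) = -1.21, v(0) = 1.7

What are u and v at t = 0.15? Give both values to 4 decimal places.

Heun on (u,v): k1 = f(t_n, state_n); k2 = f(t_n + h, state_n + h·k1); state_{n+1} = state_n + (h/2)·(k1 + k2).
0.000000: (-1.210000, 1.700000)
  k1 = (1.700000, 0.665500)
  predictor → (-0.955000, 1.799825)
  k2 = (1.679825, 0.375250)
  → (-0.956513, 1.778056)
(u(0.15), v(0.15)) ≈ (-0.9565, 1.7781)

-0.9565, 1.7781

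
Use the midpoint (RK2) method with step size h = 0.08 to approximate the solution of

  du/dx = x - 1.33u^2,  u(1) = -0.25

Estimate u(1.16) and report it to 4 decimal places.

Midpoint: k1 = f(x_n, u_n); k2 = f(x_n + h/2, u_n + (h/2)·k1); u_{n+1} = u_n + h·k2.
x=1.000000, u=-0.250000:
  k1 = f(1.000000, -0.250000) = 0.916875
  k2 = f(1.040000, -0.213325) = 0.979475
  u ← -0.250000 + 0.08·0.979475 = -0.171642
x=1.080000, u=-0.171642:
  k1 = f(1.080000, -0.171642) = 1.040817
  k2 = f(1.120000, -0.130009) = 1.097520
  u ← -0.171642 + 0.08·1.097520 = -0.083840
u(1.16) ≈ -0.0838

-0.0838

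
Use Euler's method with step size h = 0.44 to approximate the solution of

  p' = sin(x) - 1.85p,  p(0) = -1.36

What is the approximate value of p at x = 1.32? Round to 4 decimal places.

Euler: p_{n+1} = p_n + h·f(x_n, p_n).
x=0.000000, p=-1.360000: f=2.516000 → p ← -1.360000 + 0.44·2.516000 = -0.252960
x=0.440000, p=-0.252960: f=0.893915 → p ← -0.252960 + 0.44·0.893915 = 0.140363
x=0.880000, p=0.140363: f=0.511068 → p ← 0.140363 + 0.44·0.511068 = 0.365233
p(1.32) ≈ 0.3652

0.3652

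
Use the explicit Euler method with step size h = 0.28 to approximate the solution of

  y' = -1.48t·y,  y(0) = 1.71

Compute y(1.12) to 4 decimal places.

0.7567

Euler: y_{n+1} = y_n + h·f(t_n, y_n).
t=0.000000, y=1.710000: f=0.000000 → y ← 1.710000 + 0.28·0.000000 = 1.710000
t=0.280000, y=1.710000: f=-0.708624 → y ← 1.710000 + 0.28·(-0.708624) = 1.511585
t=0.560000, y=1.511585: f=-1.252802 → y ← 1.511585 + 0.28·(-1.252802) = 1.160801
t=0.840000, y=1.160801: f=-1.443107 → y ← 1.160801 + 0.28·(-1.443107) = 0.756731
y(1.12) ≈ 0.7567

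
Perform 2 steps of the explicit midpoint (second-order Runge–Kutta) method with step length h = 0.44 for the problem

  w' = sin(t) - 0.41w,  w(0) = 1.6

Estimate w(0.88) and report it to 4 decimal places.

1.4510

Midpoint: k1 = f(t_n, w_n); k2 = f(t_n + h/2, w_n + (h/2)·k1); w_{n+1} = w_n + h·k2.
t=0.000000, w=1.600000:
  k1 = f(0.000000, 1.600000) = -0.656000
  k2 = f(0.220000, 1.455680) = -0.378599
  w ← 1.600000 + 0.44·(-0.378599) = 1.433416
t=0.440000, w=1.433416:
  k1 = f(0.440000, 1.433416) = -0.161761
  k2 = f(0.660000, 1.397829) = 0.040007
  w ← 1.433416 + 0.44·0.040007 = 1.451019
w(0.88) ≈ 1.4510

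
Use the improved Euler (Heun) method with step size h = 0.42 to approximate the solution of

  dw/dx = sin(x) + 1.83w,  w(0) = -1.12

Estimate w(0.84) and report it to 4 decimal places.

-4.2866

Heun: k1 = f(x_n, w_n); k2 = f(x_n + h, w_n + h·k1); w_{n+1} = w_n + (h/2)·(k1 + k2).
x=0.000000, w=-1.120000:
  k1 = f(0.000000, -1.120000) = -2.049600
  k2 = f(0.420000, -1.980832) = -3.217162
  w ← -1.120000 + (0.42/2)·(-2.049600 + (-3.217162)) = -2.226020
x=0.420000, w=-2.226020:
  k1 = f(0.420000, -2.226020) = -3.665856
  k2 = f(0.840000, -3.765680) = -6.146551
  w ← -2.226020 + (0.42/2)·(-3.665856 + (-6.146551)) = -4.286625
w(0.84) ≈ -4.2866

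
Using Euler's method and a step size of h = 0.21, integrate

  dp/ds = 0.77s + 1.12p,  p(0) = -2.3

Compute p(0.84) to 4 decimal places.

-5.1164

Euler: p_{n+1} = p_n + h·f(s_n, p_n).
s=0.000000, p=-2.300000: f=-2.576000 → p ← -2.300000 + 0.21·(-2.576000) = -2.840960
s=0.210000, p=-2.840960: f=-3.020175 → p ← -2.840960 + 0.21·(-3.020175) = -3.475197
s=0.420000, p=-3.475197: f=-3.568820 → p ← -3.475197 + 0.21·(-3.568820) = -4.224649
s=0.630000, p=-4.224649: f=-4.246507 → p ← -4.224649 + 0.21·(-4.246507) = -5.116416
p(0.84) ≈ -5.1164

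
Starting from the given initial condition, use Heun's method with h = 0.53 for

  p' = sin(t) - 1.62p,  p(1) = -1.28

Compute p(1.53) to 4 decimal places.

-0.3565

Heun: k1 = f(t_n, p_n); k2 = f(t_n + h, p_n + h·k1); p_{n+1} = p_n + (h/2)·(k1 + k2).
t=1.000000, p=-1.280000:
  k1 = f(1.000000, -1.280000) = 2.915071
  k2 = f(1.530000, 0.264988) = 0.569888
  p ← -1.280000 + (0.53/2)·(2.915071 + 0.569888) = -0.356486
p(1.53) ≈ -0.3565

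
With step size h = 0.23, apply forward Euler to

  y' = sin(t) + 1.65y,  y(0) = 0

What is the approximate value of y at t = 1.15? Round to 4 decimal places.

Euler: y_{n+1} = y_n + h·f(t_n, y_n).
t=0.000000, y=0.000000: f=0.000000 → y ← 0.000000 + 0.23·0.000000 = 0.000000
t=0.230000, y=0.000000: f=0.227978 → y ← 0.000000 + 0.23·0.227978 = 0.052435
t=0.460000, y=0.052435: f=0.530466 → y ← 0.052435 + 0.23·0.530466 = 0.174442
t=0.690000, y=0.174442: f=0.924366 → y ← 0.174442 + 0.23·0.924366 = 0.387046
t=0.920000, y=0.387046: f=1.434228 → y ← 0.387046 + 0.23·1.434228 = 0.716919
y(1.15) ≈ 0.7169

0.7169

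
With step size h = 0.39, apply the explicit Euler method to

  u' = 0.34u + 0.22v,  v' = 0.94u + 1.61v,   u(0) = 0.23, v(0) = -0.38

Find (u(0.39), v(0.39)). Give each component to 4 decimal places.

Euler on (u,v): u_{n+1} = u_n + h·u', v_{n+1} = v_n + h·v'.
0.000000: (0.230000, -0.380000); f=(-0.005400, -0.395600) → (0.227894, -0.534284)
(u(0.39), v(0.39)) ≈ (0.2279, -0.5343)

0.2279, -0.5343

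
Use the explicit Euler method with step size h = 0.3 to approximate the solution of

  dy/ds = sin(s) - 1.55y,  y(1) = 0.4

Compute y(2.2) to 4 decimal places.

Euler: y_{n+1} = y_n + h·f(s_n, y_n).
s=1.000000, y=0.400000: f=0.221471 → y ← 0.400000 + 0.3·0.221471 = 0.466441
s=1.300000, y=0.466441: f=0.240574 → y ← 0.466441 + 0.3·0.240574 = 0.538614
s=1.600000, y=0.538614: f=0.164723 → y ← 0.538614 + 0.3·0.164723 = 0.588030
s=1.900000, y=0.588030: f=0.034853 → y ← 0.588030 + 0.3·0.034853 = 0.598486
y(2.2) ≈ 0.5985

0.5985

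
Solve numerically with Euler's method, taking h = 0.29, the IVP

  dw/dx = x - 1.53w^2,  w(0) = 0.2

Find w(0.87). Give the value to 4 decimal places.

0.3917

Euler: w_{n+1} = w_n + h·f(x_n, w_n).
x=0.000000, w=0.200000: f=-0.061200 → w ← 0.200000 + 0.29·(-0.061200) = 0.182252
x=0.290000, w=0.182252: f=0.239180 → w ← 0.182252 + 0.29·0.239180 = 0.251614
x=0.580000, w=0.251614: f=0.483136 → w ← 0.251614 + 0.29·0.483136 = 0.391724
w(0.87) ≈ 0.3917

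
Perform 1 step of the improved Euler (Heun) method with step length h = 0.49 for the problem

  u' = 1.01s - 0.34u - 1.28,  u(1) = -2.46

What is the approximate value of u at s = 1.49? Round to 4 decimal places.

-2.0843

Heun: k1 = f(s_n, u_n); k2 = f(s_n + h, u_n + h·k1); u_{n+1} = u_n + (h/2)·(k1 + k2).
s=1.000000, u=-2.460000:
  k1 = f(1.000000, -2.460000) = 0.566400
  k2 = f(1.490000, -2.182464) = 0.966938
  u ← -2.460000 + (0.49/2)·(0.566400 + 0.966938) = -2.084332
u(1.49) ≈ -2.0843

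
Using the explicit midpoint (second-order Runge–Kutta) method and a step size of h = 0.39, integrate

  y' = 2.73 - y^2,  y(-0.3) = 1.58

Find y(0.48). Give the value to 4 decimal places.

Midpoint: k1 = f(t_n, y_n); k2 = f(t_n + h/2, y_n + (h/2)·k1); y_{n+1} = y_n + h·k2.
t=-0.300000, y=1.580000:
  k1 = f(-0.300000, 1.580000) = 0.233600
  k2 = f(-0.105000, 1.625552) = 0.087581
  y ← 1.580000 + 0.39·0.087581 = 1.614156
t=0.090000, y=1.614156:
  k1 = f(0.090000, 1.614156) = 0.124499
  k2 = f(0.285000, 1.638434) = 0.045535
  y ← 1.614156 + 0.39·0.045535 = 1.631915
y(0.48) ≈ 1.6319

1.6319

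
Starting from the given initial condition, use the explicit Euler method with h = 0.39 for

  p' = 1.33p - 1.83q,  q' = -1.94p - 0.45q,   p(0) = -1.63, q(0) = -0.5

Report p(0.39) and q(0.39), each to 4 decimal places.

Euler on (p,q): p_{n+1} = p_n + h·p', q_{n+1} = q_n + h·q'.
0.000000: (-1.630000, -0.500000); f=(-1.252900, 3.387200) → (-2.118631, 0.821008)
(p(0.39), q(0.39)) ≈ (-2.1186, 0.8210)

-2.1186, 0.8210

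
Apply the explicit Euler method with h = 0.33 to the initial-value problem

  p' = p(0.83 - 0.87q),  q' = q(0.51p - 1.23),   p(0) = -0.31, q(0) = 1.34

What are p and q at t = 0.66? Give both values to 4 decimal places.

Euler on (p,q): p_{n+1} = p_n + h·p', q_{n+1} = q_n + h·q'.
0.000000: (-0.310000, 1.340000); f=(0.104098, -1.860054) → (-0.275648, 0.726182)
0.330000: (-0.275648, 0.726182); f=(-0.054639, -0.995291) → (-0.293679, 0.397736)
(p(0.66), q(0.66)) ≈ (-0.2937, 0.3977)

-0.2937, 0.3977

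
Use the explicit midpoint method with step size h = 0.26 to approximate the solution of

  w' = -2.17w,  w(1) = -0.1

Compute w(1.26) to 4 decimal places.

-0.0595

Midpoint: k1 = f(t_n, w_n); k2 = f(t_n + h/2, w_n + (h/2)·k1); w_{n+1} = w_n + h·k2.
t=1.000000, w=-0.100000:
  k1 = f(1.000000, -0.100000) = 0.217000
  k2 = f(1.130000, -0.071790) = 0.155784
  w ← -0.100000 + 0.26·0.155784 = -0.059496
w(1.26) ≈ -0.0595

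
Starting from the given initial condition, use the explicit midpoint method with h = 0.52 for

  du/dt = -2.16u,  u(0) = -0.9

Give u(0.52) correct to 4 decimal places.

-0.4568

Midpoint: k1 = f(t_n, u_n); k2 = f(t_n + h/2, u_n + (h/2)·k1); u_{n+1} = u_n + h·k2.
t=0.000000, u=-0.900000:
  k1 = f(0.000000, -0.900000) = 1.944000
  k2 = f(0.260000, -0.394560) = 0.852250
  u ← -0.900000 + 0.52·0.852250 = -0.456830
u(0.52) ≈ -0.4568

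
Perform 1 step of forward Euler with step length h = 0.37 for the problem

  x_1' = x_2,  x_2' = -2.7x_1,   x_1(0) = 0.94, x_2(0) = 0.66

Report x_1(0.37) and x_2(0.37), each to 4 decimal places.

Euler on (x_1,x_2): x_1_{n+1} = x_1_n + h·x_1', x_2_{n+1} = x_2_n + h·x_2'.
0.000000: (0.940000, 0.660000); f=(0.660000, -2.538000) → (1.184200, -0.279060)
(x_1(0.37), x_2(0.37)) ≈ (1.1842, -0.2791)

1.1842, -0.2791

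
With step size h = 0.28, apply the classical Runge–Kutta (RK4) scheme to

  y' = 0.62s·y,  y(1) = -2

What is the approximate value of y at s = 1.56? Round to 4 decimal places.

-3.1191

RK4: k1 = f(s_n, y_n); k2 = f(s_n + h/2, y_n + (h/2)·k1); k3 = f(s_n + h/2, y_n + (h/2)·k2); k4 = f(s_n + h, y_n + h·k3); y_{n+1} = y_n + (h/6)·(k1 + 2k2 + 2k3 + k4).
s=1.000000, y=-2.000000:
  k1 = f(1.000000, -2.000000) = -1.240000
  k2 = f(1.140000, -2.173600) = -1.536300
  k3 = f(1.140000, -2.215082) = -1.565620
  k4 = f(1.280000, -2.438374) = -1.935093
  y ← -2.000000 + (0.28/6)·(k1 + 2k2 + 2k3 + k4) = -2.437684
s=1.280000, y=-2.437684:
  k1 = f(1.280000, -2.437684) = -1.934546
  k2 = f(1.420000, -2.708520) = -2.384581
  k3 = f(1.420000, -2.771525) = -2.440051
  k4 = f(1.560000, -3.120898) = -3.018532
  y ← -2.437684 + (0.28/6)·(k1 + 2k2 + 2k3 + k4) = -3.119126
y(1.56) ≈ -3.1191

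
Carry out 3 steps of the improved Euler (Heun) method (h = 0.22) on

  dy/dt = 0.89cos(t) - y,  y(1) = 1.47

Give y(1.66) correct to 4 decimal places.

Heun: k1 = f(t_n, y_n); k2 = f(t_n + h, y_n + h·k1); y_{n+1} = y_n + (h/2)·(k1 + k2).
t=1.000000, y=1.470000:
  k1 = f(1.000000, 1.470000) = -0.989131
  k2 = f(1.220000, 1.252391) = -0.946546
  y ← 1.470000 + (0.22/2)·(-0.989131 + (-0.946546)) = 1.257075
t=1.220000, y=1.257075:
  k1 = f(1.220000, 1.257075) = -0.951231
  k2 = f(1.440000, 1.047805) = -0.931728
  y ← 1.257075 + (0.22/2)·(-0.951231 + (-0.931728)) = 1.049950
t=1.440000, y=1.049950:
  k1 = f(1.440000, 1.049950) = -0.933873
  k2 = f(1.660000, 0.844498) = -0.923784
  y ← 1.049950 + (0.22/2)·(-0.933873 + (-0.923784)) = 0.845608
y(1.66) ≈ 0.8456

0.8456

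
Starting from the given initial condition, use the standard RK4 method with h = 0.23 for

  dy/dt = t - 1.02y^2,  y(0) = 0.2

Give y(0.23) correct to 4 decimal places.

0.2167

RK4: k1 = f(t_n, y_n); k2 = f(t_n + h/2, y_n + (h/2)·k1); k3 = f(t_n + h/2, y_n + (h/2)·k2); k4 = f(t_n + h, y_n + h·k3); y_{n+1} = y_n + (h/6)·(k1 + 2k2 + 2k3 + k4).
t=0.000000, y=0.200000:
  k1 = f(0.000000, 0.200000) = -0.040800
  k2 = f(0.115000, 0.195308) = 0.076092
  k3 = f(0.115000, 0.208751) = 0.070552
  k4 = f(0.230000, 0.216227) = 0.182311
  y ← 0.200000 + (0.23/6)·(k1 + 2k2 + 2k3 + k4) = 0.216667
y(0.23) ≈ 0.2167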